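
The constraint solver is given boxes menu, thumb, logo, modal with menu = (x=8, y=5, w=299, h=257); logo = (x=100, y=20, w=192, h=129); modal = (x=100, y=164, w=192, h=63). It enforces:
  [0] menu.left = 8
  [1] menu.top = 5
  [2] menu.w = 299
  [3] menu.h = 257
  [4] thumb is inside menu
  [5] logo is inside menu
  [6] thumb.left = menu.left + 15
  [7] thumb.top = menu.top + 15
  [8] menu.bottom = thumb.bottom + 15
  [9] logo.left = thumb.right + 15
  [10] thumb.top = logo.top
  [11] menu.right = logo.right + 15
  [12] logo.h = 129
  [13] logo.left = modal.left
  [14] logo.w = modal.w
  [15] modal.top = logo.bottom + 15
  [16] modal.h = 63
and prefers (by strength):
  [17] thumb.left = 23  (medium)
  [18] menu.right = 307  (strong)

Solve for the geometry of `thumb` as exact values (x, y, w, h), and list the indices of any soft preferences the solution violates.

1. thumb.x = 23  [thumb.left = menu.left + 15]
2. thumb.y = 20  [thumb.top = menu.top + 15]
3. thumb.h = 227  [menu.bottom = thumb.bottom + 15]
4. thumb.w = 62  [logo.left = thumb.right + 15]

thumb = (x=23, y=20, w=62, h=227)
violated soft preferences: none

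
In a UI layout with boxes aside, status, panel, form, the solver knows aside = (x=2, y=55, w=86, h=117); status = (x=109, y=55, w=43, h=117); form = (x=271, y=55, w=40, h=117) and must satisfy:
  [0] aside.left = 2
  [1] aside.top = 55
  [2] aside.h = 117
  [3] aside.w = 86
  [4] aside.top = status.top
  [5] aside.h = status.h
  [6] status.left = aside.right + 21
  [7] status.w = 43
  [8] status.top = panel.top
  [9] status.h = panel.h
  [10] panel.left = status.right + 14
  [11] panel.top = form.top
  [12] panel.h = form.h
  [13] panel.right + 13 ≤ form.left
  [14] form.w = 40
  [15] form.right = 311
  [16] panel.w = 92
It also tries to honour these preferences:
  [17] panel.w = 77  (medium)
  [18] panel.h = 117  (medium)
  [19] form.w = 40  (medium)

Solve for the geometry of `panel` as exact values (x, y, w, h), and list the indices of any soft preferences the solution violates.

panel = (x=166, y=55, w=92, h=117)
violated soft preferences: 17

1. panel.y = 55  [status.top = panel.top]
2. panel.h = 117  [status.h = panel.h]
3. panel.x = 166  [panel.left = status.right + 14]
4. panel.w = 92  [panel.w = 92]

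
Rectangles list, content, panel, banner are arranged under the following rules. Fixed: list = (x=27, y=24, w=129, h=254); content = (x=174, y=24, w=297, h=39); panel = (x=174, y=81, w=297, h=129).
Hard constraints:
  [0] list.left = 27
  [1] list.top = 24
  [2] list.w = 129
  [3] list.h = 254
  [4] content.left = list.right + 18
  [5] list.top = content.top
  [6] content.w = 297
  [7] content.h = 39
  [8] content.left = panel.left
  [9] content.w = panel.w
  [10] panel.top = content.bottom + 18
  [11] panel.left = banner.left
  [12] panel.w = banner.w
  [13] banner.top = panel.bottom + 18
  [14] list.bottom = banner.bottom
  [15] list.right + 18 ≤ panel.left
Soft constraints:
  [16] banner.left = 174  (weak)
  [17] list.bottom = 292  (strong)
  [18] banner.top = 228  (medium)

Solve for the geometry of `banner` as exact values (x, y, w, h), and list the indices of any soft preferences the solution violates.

1. banner.x = 174  [panel.left = banner.left]
2. banner.w = 297  [panel.w = banner.w]
3. banner.y = 228  [banner.top = panel.bottom + 18]
4. banner.h = 50  [list.bottom = banner.bottom]

banner = (x=174, y=228, w=297, h=50)
violated soft preferences: 17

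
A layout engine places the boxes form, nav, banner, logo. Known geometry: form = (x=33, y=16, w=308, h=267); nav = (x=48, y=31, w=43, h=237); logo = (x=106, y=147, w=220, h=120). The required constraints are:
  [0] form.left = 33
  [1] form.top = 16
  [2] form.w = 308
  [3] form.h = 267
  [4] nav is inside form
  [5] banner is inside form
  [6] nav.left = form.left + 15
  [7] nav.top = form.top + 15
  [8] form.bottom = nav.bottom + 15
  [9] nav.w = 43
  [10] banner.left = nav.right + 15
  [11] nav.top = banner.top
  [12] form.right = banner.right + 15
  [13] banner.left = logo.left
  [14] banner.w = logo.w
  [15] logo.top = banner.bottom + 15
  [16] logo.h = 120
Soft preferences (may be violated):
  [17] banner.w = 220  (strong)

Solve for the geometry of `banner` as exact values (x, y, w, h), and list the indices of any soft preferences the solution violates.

banner = (x=106, y=31, w=220, h=101)
violated soft preferences: none

1. banner.x = 106  [banner.left = nav.right + 15]
2. banner.y = 31  [nav.top = banner.top]
3. banner.w = 220  [form.right = banner.right + 15]
4. banner.h = 101  [logo.top = banner.bottom + 15]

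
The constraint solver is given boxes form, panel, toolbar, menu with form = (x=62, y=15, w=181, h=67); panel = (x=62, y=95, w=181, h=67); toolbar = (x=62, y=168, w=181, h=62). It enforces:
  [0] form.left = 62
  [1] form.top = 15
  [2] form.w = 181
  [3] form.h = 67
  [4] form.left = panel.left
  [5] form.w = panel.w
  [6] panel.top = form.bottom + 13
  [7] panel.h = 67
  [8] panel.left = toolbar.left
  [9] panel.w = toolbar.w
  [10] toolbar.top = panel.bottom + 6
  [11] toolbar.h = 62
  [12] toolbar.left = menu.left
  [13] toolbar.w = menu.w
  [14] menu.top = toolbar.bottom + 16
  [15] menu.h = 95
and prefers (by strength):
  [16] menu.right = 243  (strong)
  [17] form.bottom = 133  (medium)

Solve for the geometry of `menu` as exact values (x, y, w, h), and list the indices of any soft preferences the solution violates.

1. menu.x = 62  [toolbar.left = menu.left]
2. menu.w = 181  [toolbar.w = menu.w]
3. menu.y = 246  [menu.top = toolbar.bottom + 16]
4. menu.h = 95  [menu.h = 95]

menu = (x=62, y=246, w=181, h=95)
violated soft preferences: 17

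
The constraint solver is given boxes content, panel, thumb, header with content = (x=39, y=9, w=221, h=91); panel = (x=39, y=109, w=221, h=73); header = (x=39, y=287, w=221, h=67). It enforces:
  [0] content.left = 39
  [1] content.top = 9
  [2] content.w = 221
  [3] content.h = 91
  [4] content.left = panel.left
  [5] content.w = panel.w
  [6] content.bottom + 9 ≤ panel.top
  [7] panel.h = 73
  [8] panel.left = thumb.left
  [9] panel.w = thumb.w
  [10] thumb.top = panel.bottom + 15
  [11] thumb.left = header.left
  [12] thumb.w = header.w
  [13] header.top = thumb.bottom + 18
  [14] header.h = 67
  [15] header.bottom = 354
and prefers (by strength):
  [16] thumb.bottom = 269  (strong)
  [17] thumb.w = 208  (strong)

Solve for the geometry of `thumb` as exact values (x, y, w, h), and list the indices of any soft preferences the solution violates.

thumb = (x=39, y=197, w=221, h=72)
violated soft preferences: 17

1. thumb.x = 39  [panel.left = thumb.left]
2. thumb.w = 221  [panel.w = thumb.w]
3. thumb.y = 197  [thumb.top = panel.bottom + 15]
4. thumb.h = 72  [header.top = thumb.bottom + 18]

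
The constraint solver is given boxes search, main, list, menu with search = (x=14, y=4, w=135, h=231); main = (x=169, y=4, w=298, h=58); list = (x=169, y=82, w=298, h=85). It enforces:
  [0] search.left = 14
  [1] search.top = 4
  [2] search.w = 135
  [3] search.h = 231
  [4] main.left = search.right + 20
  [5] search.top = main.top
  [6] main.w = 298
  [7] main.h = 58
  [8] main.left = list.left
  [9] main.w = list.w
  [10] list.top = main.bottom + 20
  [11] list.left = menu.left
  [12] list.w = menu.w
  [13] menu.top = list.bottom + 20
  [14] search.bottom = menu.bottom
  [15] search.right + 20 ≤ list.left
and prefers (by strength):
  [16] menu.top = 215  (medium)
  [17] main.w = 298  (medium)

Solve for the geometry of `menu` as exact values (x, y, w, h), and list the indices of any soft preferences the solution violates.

1. menu.x = 169  [list.left = menu.left]
2. menu.w = 298  [list.w = menu.w]
3. menu.y = 187  [menu.top = list.bottom + 20]
4. menu.h = 48  [search.bottom = menu.bottom]

menu = (x=169, y=187, w=298, h=48)
violated soft preferences: 16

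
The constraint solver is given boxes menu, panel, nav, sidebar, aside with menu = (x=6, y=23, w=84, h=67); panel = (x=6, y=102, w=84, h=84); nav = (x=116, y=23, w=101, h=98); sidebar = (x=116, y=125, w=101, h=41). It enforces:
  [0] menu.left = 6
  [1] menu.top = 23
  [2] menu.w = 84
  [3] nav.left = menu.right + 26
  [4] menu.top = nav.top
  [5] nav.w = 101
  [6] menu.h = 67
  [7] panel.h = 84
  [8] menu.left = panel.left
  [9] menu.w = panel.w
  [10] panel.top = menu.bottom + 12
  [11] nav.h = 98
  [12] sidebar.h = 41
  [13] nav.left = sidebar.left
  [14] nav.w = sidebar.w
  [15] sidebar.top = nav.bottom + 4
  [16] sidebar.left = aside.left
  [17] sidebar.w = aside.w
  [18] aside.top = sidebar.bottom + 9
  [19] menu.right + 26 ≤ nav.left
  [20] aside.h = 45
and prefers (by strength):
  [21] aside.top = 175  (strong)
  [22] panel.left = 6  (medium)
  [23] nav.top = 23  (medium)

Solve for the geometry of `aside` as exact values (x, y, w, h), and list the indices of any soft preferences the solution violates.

1. aside.x = 116  [sidebar.left = aside.left]
2. aside.w = 101  [sidebar.w = aside.w]
3. aside.y = 175  [aside.top = sidebar.bottom + 9]
4. aside.h = 45  [aside.h = 45]

aside = (x=116, y=175, w=101, h=45)
violated soft preferences: none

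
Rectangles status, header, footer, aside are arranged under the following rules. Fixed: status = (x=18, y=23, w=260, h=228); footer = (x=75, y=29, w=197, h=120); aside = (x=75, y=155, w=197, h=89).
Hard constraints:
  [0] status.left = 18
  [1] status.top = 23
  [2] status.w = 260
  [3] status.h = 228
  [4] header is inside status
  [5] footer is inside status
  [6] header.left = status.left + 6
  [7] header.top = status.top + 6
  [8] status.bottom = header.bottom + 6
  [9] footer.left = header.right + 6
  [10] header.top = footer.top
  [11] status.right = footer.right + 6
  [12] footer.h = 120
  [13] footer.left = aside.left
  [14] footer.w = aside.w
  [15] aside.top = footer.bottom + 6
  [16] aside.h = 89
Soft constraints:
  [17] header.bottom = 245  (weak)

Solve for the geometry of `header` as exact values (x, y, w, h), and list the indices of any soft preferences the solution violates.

1. header.x = 24  [header.left = status.left + 6]
2. header.y = 29  [header.top = status.top + 6]
3. header.h = 216  [status.bottom = header.bottom + 6]
4. header.w = 45  [footer.left = header.right + 6]

header = (x=24, y=29, w=45, h=216)
violated soft preferences: none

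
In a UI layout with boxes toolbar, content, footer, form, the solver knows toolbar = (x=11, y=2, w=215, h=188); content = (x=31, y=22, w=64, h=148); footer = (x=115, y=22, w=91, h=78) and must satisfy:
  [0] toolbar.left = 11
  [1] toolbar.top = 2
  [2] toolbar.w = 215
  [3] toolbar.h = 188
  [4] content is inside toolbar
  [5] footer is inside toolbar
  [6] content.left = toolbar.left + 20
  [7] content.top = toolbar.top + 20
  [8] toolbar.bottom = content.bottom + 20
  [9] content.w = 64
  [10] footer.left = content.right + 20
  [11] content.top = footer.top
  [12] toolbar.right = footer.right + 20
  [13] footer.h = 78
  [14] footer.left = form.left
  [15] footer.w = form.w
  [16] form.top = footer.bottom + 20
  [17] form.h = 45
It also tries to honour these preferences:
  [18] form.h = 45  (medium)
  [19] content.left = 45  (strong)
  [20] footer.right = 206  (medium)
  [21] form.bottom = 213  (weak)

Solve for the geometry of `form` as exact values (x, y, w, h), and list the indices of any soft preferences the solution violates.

1. form.x = 115  [footer.left = form.left]
2. form.w = 91  [footer.w = form.w]
3. form.y = 120  [form.top = footer.bottom + 20]
4. form.h = 45  [form.h = 45]

form = (x=115, y=120, w=91, h=45)
violated soft preferences: 19, 21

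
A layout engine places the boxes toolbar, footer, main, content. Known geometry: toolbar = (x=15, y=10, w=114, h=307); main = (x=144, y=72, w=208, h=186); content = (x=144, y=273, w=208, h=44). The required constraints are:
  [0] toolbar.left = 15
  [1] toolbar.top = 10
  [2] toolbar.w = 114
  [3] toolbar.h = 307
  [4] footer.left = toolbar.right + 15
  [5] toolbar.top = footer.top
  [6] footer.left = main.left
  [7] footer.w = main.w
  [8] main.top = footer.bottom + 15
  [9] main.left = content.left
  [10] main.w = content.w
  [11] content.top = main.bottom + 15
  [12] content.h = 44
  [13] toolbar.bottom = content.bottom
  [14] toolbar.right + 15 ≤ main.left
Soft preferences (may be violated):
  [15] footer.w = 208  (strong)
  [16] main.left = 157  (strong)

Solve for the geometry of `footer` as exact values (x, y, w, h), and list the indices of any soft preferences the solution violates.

1. footer.x = 144  [footer.left = toolbar.right + 15]
2. footer.y = 10  [toolbar.top = footer.top]
3. footer.w = 208  [footer.w = main.w]
4. footer.h = 47  [main.top = footer.bottom + 15]

footer = (x=144, y=10, w=208, h=47)
violated soft preferences: 16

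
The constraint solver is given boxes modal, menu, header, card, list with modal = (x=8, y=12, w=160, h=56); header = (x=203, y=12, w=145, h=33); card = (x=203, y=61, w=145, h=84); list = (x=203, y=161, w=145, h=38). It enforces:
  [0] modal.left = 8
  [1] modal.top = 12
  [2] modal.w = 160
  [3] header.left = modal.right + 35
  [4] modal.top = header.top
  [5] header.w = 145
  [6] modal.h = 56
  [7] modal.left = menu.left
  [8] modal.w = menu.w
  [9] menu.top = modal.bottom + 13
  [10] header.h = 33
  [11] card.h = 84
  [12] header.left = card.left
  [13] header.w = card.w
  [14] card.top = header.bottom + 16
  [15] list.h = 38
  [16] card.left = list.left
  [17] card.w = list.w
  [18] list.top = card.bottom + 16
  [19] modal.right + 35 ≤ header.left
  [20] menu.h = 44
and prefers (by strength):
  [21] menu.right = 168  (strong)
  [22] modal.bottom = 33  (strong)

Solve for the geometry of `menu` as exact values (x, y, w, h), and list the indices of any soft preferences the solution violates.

menu = (x=8, y=81, w=160, h=44)
violated soft preferences: 22

1. menu.x = 8  [modal.left = menu.left]
2. menu.w = 160  [modal.w = menu.w]
3. menu.y = 81  [menu.top = modal.bottom + 13]
4. menu.h = 44  [menu.h = 44]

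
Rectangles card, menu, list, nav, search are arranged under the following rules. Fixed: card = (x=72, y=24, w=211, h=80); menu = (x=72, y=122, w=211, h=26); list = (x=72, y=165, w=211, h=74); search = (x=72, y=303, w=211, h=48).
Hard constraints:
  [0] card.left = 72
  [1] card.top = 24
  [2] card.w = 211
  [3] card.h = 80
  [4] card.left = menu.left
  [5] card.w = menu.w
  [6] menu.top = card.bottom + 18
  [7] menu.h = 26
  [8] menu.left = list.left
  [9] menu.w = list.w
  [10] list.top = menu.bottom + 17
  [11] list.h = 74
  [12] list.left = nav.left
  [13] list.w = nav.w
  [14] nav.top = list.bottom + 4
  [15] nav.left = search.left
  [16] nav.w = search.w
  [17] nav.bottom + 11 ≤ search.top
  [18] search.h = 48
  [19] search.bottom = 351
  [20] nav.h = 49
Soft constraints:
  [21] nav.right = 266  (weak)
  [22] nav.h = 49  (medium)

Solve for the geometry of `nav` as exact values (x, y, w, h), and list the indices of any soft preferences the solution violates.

1. nav.x = 72  [list.left = nav.left]
2. nav.w = 211  [list.w = nav.w]
3. nav.y = 243  [nav.top = list.bottom + 4]
4. nav.h = 49  [nav.h = 49]

nav = (x=72, y=243, w=211, h=49)
violated soft preferences: 21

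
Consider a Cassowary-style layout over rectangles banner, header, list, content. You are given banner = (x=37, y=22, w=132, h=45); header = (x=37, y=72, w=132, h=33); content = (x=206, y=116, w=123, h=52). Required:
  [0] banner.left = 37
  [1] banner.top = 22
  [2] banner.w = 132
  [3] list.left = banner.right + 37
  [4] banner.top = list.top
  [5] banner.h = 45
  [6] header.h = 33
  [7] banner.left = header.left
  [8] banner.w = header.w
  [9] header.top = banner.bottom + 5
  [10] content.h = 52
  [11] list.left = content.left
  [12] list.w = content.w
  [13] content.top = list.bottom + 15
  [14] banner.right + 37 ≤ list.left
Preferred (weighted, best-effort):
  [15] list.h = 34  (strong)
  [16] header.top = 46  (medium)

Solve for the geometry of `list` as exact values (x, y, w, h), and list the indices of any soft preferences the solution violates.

1. list.x = 206  [list.left = banner.right + 37]
2. list.y = 22  [banner.top = list.top]
3. list.w = 123  [list.w = content.w]
4. list.h = 79  [content.top = list.bottom + 15]

list = (x=206, y=22, w=123, h=79)
violated soft preferences: 15, 16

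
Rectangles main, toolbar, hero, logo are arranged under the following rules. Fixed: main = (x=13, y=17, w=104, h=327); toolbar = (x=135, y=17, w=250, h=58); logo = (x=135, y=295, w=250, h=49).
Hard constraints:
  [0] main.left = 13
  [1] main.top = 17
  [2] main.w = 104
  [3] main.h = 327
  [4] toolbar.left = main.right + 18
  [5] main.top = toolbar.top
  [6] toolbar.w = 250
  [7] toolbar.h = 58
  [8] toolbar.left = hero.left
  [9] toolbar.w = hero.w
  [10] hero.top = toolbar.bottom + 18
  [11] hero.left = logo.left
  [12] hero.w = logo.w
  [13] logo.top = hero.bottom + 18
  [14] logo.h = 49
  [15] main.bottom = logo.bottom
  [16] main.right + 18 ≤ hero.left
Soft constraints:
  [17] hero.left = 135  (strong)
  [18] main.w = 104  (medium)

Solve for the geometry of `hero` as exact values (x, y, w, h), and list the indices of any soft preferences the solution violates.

1. hero.x = 135  [toolbar.left = hero.left]
2. hero.w = 250  [toolbar.w = hero.w]
3. hero.y = 93  [hero.top = toolbar.bottom + 18]
4. hero.h = 184  [logo.top = hero.bottom + 18]

hero = (x=135, y=93, w=250, h=184)
violated soft preferences: none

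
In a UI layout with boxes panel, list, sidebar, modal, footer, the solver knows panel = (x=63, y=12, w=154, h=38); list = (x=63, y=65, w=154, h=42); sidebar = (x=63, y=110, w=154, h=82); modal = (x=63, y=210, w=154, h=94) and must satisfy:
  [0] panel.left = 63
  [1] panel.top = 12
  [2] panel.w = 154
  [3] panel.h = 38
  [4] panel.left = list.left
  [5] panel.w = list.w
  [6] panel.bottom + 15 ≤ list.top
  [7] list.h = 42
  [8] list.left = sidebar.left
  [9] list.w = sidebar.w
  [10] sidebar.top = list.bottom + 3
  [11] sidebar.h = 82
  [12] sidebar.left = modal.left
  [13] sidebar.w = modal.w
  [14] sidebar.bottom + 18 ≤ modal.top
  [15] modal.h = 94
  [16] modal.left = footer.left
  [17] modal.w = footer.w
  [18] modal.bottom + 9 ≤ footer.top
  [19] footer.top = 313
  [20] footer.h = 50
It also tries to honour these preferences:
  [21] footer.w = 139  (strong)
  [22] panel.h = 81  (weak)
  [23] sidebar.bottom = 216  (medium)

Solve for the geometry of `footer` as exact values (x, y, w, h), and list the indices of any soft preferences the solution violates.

footer = (x=63, y=313, w=154, h=50)
violated soft preferences: 21, 22, 23

1. footer.x = 63  [modal.left = footer.left]
2. footer.w = 154  [modal.w = footer.w]
3. footer.y = 313  [footer.top = 313]
4. footer.h = 50  [footer.h = 50]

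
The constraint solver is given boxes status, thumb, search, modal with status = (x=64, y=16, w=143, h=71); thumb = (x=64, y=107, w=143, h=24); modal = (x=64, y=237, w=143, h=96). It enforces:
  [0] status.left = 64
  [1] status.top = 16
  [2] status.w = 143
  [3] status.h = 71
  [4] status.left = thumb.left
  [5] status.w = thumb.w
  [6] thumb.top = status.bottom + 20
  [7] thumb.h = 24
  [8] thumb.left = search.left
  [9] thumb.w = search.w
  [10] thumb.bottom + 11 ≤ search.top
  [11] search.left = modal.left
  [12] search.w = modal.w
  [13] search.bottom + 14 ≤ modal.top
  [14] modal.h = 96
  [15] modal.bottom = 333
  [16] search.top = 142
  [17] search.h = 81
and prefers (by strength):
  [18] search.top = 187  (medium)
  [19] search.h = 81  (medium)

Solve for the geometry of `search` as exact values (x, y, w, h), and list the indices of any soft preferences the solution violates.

search = (x=64, y=142, w=143, h=81)
violated soft preferences: 18

1. search.x = 64  [thumb.left = search.left]
2. search.w = 143  [thumb.w = search.w]
3. search.y = 142  [search.top = 142]
4. search.h = 81  [search.h = 81]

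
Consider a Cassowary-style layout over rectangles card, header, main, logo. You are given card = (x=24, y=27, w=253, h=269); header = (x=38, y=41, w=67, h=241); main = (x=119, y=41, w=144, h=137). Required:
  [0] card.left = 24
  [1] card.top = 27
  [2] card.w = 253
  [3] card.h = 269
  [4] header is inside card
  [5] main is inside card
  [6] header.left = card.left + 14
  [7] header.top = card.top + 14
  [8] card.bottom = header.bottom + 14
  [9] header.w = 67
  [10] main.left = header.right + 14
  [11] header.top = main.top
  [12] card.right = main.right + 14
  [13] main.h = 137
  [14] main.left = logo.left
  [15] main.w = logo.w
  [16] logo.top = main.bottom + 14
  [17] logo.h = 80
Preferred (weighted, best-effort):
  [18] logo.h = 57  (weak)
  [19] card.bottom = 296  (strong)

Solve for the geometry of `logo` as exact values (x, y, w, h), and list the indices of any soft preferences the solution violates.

logo = (x=119, y=192, w=144, h=80)
violated soft preferences: 18

1. logo.x = 119  [main.left = logo.left]
2. logo.w = 144  [main.w = logo.w]
3. logo.y = 192  [logo.top = main.bottom + 14]
4. logo.h = 80  [logo.h = 80]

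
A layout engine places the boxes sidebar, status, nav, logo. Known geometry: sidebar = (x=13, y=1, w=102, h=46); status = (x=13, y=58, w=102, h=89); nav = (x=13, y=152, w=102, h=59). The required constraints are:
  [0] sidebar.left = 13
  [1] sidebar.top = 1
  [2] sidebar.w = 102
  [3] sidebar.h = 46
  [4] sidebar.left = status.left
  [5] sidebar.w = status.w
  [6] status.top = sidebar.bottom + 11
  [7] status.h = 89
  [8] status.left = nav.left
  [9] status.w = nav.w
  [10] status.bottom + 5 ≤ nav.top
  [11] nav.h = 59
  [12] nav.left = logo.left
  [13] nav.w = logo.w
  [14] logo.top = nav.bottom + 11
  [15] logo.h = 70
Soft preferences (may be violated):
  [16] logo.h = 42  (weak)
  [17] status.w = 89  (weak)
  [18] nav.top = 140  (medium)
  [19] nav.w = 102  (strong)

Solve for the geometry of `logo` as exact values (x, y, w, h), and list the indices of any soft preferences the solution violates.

logo = (x=13, y=222, w=102, h=70)
violated soft preferences: 16, 17, 18

1. logo.x = 13  [nav.left = logo.left]
2. logo.w = 102  [nav.w = logo.w]
3. logo.y = 222  [logo.top = nav.bottom + 11]
4. logo.h = 70  [logo.h = 70]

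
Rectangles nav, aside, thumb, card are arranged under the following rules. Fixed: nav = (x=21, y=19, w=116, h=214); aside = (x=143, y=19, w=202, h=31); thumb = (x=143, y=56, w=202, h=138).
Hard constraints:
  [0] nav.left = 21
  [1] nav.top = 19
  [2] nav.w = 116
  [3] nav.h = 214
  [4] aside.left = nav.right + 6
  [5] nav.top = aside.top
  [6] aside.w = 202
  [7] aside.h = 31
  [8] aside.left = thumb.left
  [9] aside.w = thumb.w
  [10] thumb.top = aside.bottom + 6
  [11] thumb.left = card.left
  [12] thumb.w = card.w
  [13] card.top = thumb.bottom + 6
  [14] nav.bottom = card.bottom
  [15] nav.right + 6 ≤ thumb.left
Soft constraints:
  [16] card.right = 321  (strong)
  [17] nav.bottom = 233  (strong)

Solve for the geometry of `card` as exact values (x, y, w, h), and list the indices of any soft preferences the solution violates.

card = (x=143, y=200, w=202, h=33)
violated soft preferences: 16

1. card.x = 143  [thumb.left = card.left]
2. card.w = 202  [thumb.w = card.w]
3. card.y = 200  [card.top = thumb.bottom + 6]
4. card.h = 33  [nav.bottom = card.bottom]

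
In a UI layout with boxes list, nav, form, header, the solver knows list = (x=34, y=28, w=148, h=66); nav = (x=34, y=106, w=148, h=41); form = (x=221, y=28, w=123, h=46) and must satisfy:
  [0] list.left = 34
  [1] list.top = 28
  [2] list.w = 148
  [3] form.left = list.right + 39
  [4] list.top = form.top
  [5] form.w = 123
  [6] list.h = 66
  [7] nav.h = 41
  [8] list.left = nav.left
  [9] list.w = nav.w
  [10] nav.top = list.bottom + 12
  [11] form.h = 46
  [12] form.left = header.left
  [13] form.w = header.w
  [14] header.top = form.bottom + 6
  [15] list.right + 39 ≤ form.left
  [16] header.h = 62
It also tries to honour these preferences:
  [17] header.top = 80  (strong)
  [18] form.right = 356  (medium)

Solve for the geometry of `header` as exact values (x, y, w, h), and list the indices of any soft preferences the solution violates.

1. header.x = 221  [form.left = header.left]
2. header.w = 123  [form.w = header.w]
3. header.y = 80  [header.top = form.bottom + 6]
4. header.h = 62  [header.h = 62]

header = (x=221, y=80, w=123, h=62)
violated soft preferences: 18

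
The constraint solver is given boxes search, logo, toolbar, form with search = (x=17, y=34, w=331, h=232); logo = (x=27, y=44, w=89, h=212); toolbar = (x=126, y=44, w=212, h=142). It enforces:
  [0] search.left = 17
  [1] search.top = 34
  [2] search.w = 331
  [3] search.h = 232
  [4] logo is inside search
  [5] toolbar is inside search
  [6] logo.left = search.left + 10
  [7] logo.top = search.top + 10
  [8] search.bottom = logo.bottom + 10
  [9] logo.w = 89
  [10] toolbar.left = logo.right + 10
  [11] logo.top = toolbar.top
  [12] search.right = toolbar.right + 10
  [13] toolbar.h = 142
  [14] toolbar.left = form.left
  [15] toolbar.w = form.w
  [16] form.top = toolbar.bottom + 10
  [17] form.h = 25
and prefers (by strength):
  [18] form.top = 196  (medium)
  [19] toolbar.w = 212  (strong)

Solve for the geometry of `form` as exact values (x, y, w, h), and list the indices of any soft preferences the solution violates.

form = (x=126, y=196, w=212, h=25)
violated soft preferences: none

1. form.x = 126  [toolbar.left = form.left]
2. form.w = 212  [toolbar.w = form.w]
3. form.y = 196  [form.top = toolbar.bottom + 10]
4. form.h = 25  [form.h = 25]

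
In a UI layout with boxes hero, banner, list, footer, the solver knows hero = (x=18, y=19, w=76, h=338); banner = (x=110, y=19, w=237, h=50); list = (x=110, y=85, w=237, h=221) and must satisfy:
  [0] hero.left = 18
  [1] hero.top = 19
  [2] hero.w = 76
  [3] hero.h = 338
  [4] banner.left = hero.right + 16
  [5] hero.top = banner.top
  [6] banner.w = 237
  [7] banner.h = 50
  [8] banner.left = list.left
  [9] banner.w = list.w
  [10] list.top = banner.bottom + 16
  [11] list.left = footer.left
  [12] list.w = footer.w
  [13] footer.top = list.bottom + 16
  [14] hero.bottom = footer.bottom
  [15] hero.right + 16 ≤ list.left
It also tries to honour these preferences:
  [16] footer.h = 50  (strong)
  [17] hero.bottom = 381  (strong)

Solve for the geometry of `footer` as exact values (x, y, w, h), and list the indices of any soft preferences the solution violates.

1. footer.x = 110  [list.left = footer.left]
2. footer.w = 237  [list.w = footer.w]
3. footer.y = 322  [footer.top = list.bottom + 16]
4. footer.h = 35  [hero.bottom = footer.bottom]

footer = (x=110, y=322, w=237, h=35)
violated soft preferences: 16, 17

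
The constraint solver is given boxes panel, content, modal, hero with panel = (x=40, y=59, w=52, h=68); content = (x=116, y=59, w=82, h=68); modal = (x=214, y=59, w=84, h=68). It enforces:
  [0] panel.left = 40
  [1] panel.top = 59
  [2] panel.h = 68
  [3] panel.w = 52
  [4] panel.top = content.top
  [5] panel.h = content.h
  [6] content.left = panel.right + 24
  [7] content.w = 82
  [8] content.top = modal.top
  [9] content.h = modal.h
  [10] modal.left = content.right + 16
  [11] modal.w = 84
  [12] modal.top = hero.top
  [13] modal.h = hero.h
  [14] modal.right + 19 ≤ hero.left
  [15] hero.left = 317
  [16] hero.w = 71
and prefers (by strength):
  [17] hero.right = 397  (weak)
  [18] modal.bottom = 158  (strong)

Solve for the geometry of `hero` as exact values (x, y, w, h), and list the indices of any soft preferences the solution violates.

hero = (x=317, y=59, w=71, h=68)
violated soft preferences: 17, 18

1. hero.y = 59  [modal.top = hero.top]
2. hero.h = 68  [modal.h = hero.h]
3. hero.x = 317  [hero.left = 317]
4. hero.w = 71  [hero.w = 71]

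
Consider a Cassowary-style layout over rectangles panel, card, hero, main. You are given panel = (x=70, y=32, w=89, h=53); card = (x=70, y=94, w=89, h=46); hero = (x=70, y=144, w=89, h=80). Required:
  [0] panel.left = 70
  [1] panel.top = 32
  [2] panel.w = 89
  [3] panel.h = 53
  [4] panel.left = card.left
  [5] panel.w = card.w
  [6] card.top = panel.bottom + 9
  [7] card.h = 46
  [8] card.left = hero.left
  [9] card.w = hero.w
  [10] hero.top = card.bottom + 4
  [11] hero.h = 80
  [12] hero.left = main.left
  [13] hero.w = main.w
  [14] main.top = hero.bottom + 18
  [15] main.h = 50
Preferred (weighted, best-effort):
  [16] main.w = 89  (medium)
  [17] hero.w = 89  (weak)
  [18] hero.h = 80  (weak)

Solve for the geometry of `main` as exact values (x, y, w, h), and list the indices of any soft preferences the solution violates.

1. main.x = 70  [hero.left = main.left]
2. main.w = 89  [hero.w = main.w]
3. main.y = 242  [main.top = hero.bottom + 18]
4. main.h = 50  [main.h = 50]

main = (x=70, y=242, w=89, h=50)
violated soft preferences: none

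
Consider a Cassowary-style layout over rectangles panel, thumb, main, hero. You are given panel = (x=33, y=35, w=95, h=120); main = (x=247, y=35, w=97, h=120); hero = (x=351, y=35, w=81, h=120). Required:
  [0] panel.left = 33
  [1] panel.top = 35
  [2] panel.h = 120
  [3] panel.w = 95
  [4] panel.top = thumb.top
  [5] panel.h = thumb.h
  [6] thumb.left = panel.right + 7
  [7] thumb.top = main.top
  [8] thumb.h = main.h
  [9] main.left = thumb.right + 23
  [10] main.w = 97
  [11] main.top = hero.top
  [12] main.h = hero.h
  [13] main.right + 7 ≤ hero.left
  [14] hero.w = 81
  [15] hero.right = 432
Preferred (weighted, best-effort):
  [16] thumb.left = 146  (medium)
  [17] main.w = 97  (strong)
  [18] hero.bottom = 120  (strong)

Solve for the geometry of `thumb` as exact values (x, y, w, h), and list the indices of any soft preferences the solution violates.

thumb = (x=135, y=35, w=89, h=120)
violated soft preferences: 16, 18

1. thumb.y = 35  [panel.top = thumb.top]
2. thumb.h = 120  [panel.h = thumb.h]
3. thumb.x = 135  [thumb.left = panel.right + 7]
4. thumb.w = 89  [main.left = thumb.right + 23]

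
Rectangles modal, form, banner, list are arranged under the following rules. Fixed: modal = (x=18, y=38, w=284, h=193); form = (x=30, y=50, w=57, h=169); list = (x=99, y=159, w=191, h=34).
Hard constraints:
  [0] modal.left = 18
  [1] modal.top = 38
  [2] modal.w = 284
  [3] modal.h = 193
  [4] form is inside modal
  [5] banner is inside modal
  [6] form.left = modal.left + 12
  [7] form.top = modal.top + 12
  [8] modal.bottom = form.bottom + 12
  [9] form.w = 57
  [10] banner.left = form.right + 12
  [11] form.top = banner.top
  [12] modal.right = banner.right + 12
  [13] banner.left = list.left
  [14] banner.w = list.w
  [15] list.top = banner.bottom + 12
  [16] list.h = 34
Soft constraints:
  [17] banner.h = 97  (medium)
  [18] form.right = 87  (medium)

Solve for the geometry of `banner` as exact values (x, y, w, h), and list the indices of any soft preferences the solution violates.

1. banner.x = 99  [banner.left = form.right + 12]
2. banner.y = 50  [form.top = banner.top]
3. banner.w = 191  [modal.right = banner.right + 12]
4. banner.h = 97  [list.top = banner.bottom + 12]

banner = (x=99, y=50, w=191, h=97)
violated soft preferences: none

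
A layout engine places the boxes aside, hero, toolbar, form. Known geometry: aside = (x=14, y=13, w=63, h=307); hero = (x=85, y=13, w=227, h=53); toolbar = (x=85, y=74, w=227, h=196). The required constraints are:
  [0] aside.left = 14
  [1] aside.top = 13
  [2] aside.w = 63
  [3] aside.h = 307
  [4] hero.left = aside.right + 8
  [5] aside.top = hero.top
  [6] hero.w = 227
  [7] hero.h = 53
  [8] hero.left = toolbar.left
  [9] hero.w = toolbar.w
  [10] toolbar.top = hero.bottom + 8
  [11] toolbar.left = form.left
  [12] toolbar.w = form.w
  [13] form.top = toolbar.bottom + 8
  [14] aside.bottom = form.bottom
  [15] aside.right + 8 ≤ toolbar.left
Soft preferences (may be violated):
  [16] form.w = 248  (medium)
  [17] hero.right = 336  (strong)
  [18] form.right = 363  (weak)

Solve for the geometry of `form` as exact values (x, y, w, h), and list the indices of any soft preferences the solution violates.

form = (x=85, y=278, w=227, h=42)
violated soft preferences: 16, 17, 18

1. form.x = 85  [toolbar.left = form.left]
2. form.w = 227  [toolbar.w = form.w]
3. form.y = 278  [form.top = toolbar.bottom + 8]
4. form.h = 42  [aside.bottom = form.bottom]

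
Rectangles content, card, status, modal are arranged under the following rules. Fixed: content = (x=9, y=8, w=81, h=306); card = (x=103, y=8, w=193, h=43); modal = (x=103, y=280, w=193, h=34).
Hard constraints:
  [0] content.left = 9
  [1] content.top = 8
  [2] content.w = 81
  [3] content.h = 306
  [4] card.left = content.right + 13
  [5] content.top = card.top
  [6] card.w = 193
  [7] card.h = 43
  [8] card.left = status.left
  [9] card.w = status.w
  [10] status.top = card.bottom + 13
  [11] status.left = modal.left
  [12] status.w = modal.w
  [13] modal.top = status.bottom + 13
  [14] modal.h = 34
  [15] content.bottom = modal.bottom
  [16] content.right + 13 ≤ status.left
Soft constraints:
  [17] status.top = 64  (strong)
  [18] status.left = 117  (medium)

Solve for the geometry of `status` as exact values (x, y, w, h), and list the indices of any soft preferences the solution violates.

1. status.x = 103  [card.left = status.left]
2. status.w = 193  [card.w = status.w]
3. status.y = 64  [status.top = card.bottom + 13]
4. status.h = 203  [modal.top = status.bottom + 13]

status = (x=103, y=64, w=193, h=203)
violated soft preferences: 18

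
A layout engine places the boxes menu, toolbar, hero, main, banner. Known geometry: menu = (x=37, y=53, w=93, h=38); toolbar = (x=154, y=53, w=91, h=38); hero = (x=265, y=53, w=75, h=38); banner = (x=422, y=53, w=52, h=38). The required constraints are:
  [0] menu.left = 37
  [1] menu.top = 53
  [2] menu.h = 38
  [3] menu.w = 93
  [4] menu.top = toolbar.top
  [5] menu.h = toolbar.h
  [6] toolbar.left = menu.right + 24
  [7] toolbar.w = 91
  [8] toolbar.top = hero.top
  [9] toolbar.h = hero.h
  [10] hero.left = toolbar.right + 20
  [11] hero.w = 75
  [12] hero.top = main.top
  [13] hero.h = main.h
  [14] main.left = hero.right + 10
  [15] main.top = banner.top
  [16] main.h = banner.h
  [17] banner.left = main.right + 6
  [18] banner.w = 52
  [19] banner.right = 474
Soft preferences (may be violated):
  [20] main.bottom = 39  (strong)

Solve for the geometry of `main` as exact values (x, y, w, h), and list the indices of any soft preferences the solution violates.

main = (x=350, y=53, w=66, h=38)
violated soft preferences: 20

1. main.y = 53  [hero.top = main.top]
2. main.h = 38  [hero.h = main.h]
3. main.x = 350  [main.left = hero.right + 10]
4. main.w = 66  [banner.left = main.right + 6]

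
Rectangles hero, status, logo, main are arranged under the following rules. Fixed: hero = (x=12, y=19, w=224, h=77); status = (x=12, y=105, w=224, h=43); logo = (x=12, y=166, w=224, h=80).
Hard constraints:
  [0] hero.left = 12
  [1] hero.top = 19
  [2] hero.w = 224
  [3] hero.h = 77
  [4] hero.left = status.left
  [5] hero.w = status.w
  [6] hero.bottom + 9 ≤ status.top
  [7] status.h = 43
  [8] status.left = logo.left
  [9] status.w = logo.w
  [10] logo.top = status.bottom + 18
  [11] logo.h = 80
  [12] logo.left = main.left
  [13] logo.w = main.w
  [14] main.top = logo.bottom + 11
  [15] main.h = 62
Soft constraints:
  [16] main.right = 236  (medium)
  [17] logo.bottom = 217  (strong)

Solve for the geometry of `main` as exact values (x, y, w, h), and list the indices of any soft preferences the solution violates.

1. main.x = 12  [logo.left = main.left]
2. main.w = 224  [logo.w = main.w]
3. main.y = 257  [main.top = logo.bottom + 11]
4. main.h = 62  [main.h = 62]

main = (x=12, y=257, w=224, h=62)
violated soft preferences: 17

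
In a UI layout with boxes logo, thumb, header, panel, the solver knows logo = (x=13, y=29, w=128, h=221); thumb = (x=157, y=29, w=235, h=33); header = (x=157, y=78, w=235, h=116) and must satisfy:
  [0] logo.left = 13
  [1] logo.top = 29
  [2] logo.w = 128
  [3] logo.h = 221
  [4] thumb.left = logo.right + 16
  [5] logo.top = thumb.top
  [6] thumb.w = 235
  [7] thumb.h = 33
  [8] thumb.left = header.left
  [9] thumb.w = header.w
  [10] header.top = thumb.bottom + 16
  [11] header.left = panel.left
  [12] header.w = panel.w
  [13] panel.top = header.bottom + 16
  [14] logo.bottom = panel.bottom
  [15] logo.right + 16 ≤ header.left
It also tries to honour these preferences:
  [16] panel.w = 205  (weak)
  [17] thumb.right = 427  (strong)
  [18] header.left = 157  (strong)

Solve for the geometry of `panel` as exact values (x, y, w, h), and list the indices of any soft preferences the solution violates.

1. panel.x = 157  [header.left = panel.left]
2. panel.w = 235  [header.w = panel.w]
3. panel.y = 210  [panel.top = header.bottom + 16]
4. panel.h = 40  [logo.bottom = panel.bottom]

panel = (x=157, y=210, w=235, h=40)
violated soft preferences: 16, 17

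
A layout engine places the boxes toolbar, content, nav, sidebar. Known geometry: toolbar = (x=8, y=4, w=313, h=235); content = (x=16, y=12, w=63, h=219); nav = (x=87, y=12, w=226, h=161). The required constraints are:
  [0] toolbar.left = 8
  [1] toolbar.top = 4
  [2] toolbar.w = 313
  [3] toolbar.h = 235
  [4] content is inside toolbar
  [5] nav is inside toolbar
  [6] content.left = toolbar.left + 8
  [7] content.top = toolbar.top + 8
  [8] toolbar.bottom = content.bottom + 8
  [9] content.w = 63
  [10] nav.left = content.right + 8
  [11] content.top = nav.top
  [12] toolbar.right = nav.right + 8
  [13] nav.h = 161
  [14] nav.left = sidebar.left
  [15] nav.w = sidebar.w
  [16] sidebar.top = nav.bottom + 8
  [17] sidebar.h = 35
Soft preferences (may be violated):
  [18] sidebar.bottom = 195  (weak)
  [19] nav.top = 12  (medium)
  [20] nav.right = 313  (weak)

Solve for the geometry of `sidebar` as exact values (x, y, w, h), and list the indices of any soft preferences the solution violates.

sidebar = (x=87, y=181, w=226, h=35)
violated soft preferences: 18

1. sidebar.x = 87  [nav.left = sidebar.left]
2. sidebar.w = 226  [nav.w = sidebar.w]
3. sidebar.y = 181  [sidebar.top = nav.bottom + 8]
4. sidebar.h = 35  [sidebar.h = 35]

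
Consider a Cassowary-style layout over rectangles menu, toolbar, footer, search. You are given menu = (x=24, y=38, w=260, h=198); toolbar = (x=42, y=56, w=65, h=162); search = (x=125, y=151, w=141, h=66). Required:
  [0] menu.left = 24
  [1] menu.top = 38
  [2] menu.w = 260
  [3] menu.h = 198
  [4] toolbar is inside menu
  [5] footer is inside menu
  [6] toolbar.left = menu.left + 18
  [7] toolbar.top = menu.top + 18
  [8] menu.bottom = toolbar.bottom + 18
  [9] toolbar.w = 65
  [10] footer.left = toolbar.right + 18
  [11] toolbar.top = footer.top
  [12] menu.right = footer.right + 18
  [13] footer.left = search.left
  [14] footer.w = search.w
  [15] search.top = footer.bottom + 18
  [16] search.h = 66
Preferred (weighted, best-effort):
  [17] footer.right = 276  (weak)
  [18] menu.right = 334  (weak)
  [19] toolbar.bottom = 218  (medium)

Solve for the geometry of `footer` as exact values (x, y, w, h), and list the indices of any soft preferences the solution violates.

1. footer.x = 125  [footer.left = toolbar.right + 18]
2. footer.y = 56  [toolbar.top = footer.top]
3. footer.w = 141  [menu.right = footer.right + 18]
4. footer.h = 77  [search.top = footer.bottom + 18]

footer = (x=125, y=56, w=141, h=77)
violated soft preferences: 17, 18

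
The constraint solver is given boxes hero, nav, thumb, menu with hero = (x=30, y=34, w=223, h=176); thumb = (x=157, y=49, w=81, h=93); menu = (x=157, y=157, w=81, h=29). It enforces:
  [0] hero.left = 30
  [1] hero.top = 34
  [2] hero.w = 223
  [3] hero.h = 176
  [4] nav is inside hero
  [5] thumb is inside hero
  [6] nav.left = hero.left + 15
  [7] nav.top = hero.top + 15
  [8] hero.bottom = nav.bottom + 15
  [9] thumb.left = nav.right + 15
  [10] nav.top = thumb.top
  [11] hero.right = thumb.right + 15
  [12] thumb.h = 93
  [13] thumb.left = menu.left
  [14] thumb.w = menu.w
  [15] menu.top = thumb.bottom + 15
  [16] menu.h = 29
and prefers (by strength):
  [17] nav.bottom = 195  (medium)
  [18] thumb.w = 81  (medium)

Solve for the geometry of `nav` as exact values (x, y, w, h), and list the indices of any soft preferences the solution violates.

nav = (x=45, y=49, w=97, h=146)
violated soft preferences: none

1. nav.x = 45  [nav.left = hero.left + 15]
2. nav.y = 49  [nav.top = hero.top + 15]
3. nav.h = 146  [hero.bottom = nav.bottom + 15]
4. nav.w = 97  [thumb.left = nav.right + 15]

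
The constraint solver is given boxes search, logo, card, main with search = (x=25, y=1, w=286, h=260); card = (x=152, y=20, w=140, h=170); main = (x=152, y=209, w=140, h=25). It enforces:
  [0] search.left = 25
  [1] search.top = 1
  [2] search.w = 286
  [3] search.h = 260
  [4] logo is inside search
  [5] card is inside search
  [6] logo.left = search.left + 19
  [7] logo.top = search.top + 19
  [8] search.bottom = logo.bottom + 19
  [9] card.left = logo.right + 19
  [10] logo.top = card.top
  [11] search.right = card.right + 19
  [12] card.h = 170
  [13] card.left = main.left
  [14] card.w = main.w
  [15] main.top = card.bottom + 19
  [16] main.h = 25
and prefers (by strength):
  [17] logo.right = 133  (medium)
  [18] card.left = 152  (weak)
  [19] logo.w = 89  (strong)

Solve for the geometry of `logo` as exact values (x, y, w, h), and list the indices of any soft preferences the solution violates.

logo = (x=44, y=20, w=89, h=222)
violated soft preferences: none

1. logo.x = 44  [logo.left = search.left + 19]
2. logo.y = 20  [logo.top = search.top + 19]
3. logo.h = 222  [search.bottom = logo.bottom + 19]
4. logo.w = 89  [card.left = logo.right + 19]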